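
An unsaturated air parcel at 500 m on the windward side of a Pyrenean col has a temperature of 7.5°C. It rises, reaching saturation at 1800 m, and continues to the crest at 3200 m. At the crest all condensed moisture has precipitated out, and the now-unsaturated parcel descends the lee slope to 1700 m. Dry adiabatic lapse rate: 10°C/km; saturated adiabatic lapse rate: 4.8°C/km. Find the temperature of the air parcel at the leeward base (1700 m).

2.78°C

500 → 1800 m (dry, 10°C/km): ΔT = -10 × 1.3 = -13°C → T = -5.5°C
1800 → 3200 m (saturated, 4.8°C/km): ΔT = -4.8 × 1.4 = -6.72°C → T = -12.22°C
3200 → 1700 m (dry descent, 10°C/km): ΔT = +10 × 1.5 = +15°C → T = 2.78°C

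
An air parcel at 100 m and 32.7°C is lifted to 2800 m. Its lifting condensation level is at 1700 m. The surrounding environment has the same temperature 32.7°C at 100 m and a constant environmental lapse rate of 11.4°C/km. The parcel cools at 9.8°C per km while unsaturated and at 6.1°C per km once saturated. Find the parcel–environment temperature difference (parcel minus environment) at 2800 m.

Parcel:
  Dry to 1700 m: -9.8 × 1.6 km = -15.68°C, so T = 17.02°C.
  Saturated to 2800 m: -6.1 × 1.1 km = -6.71°C, so T = 10.31°C.
Environment:
  Environment to 2800 m: -11.4 × 2.7 km = -30.78°C, so T = 1.92°C.
T_parcel − T_env = 10.31 − 1.92 = +8.39°C

+8.39°C (parcel warmer than environment)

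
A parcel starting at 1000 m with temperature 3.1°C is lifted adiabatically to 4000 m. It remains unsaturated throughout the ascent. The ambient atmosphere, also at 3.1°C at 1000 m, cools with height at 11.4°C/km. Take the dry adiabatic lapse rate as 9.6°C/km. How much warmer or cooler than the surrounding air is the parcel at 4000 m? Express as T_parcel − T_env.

+5.4°C (parcel warmer than environment)

Parcel:
  1000 → 4000 m (dry, 9.6°C/km): ΔT = -9.6 × 3 = -28.8°C → T = -25.7°C
Environment:
  1000 → 4000 m (environment, 11.4°C/km): ΔT = -11.4 × 3 = -34.2°C → T = -31.1°C
T_parcel − T_env = -25.7 − (-31.1) = +5.4°C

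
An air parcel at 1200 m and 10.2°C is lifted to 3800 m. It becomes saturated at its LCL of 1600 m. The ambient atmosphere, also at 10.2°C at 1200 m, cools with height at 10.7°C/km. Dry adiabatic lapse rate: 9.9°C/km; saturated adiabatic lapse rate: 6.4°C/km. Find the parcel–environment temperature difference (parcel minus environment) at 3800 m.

+9.78°C (parcel warmer than environment)

Parcel:
  From 1200 m to 1600 m (dry): cools by 9.9 × 0.4 = 3.96°C, giving 6.24°C.
  From 1600 m to 3800 m (saturated): cools by 6.4 × 2.2 = 14.08°C, giving -7.84°C.
Environment:
  From 1200 m to 3800 m (environment): cools by 10.7 × 2.6 = 27.82°C, giving -17.62°C.
T_parcel − T_env = -7.84 − (-17.62) = +9.78°C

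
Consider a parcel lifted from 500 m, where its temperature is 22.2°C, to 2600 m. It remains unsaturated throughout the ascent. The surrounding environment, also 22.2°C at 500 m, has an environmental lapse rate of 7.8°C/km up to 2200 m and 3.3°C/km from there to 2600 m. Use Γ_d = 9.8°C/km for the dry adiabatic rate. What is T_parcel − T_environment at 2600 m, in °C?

-6°C (parcel cooler than environment)

Parcel:
  500–2600 m, dry: Δz = 2.1 km ⇒ ΔT = -20.58°C; T = 1.62°C
Environment:
  500–2200 m, environment, lower layer: Δz = 1.7 km ⇒ ΔT = -13.26°C; T = 8.94°C
  2200–2600 m, environment, upper layer: Δz = 0.4 km ⇒ ΔT = -1.32°C; T = 7.62°C
T_parcel − T_env = 1.62 − 7.62 = -6°C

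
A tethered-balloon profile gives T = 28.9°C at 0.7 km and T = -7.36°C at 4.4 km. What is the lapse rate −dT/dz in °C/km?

Γ = −ΔT/Δz = (28.9 − (-7.36)) / (4400 − 700) m
  = 36.26°C / 3.7 km = 9.8°C/km

9.8°C/km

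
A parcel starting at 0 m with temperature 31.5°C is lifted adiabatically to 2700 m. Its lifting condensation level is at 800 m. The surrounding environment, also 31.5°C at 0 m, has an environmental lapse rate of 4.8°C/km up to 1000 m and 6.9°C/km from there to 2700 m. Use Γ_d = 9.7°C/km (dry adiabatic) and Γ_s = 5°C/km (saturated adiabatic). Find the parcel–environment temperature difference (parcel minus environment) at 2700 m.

Parcel:
  Dry to 800 m: -9.7 × 0.8 km = -7.76°C, so T = 23.74°C.
  Saturated to 2700 m: -5 × 1.9 km = -9.5°C, so T = 14.24°C.
Environment:
  Environment, lower layer to 1000 m: -4.8 × 1 km = -4.8°C, so T = 26.7°C.
  Environment, upper layer to 2700 m: -6.9 × 1.7 km = -11.73°C, so T = 14.97°C.
T_parcel − T_env = 14.24 − 14.97 = -0.73°C

-0.73°C (parcel cooler than environment)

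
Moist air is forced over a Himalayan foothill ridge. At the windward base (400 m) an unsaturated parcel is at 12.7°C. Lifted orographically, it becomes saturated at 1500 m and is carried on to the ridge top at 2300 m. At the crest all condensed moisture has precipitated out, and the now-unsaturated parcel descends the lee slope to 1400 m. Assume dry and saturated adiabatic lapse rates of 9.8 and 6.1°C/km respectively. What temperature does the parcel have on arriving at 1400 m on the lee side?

5.86°C

Dry to 1500 m: -9.8 × 1.1 km = -10.78°C, so T = 1.92°C.
Saturated to 2300 m: -6.1 × 0.8 km = -4.88°C, so T = -2.96°C.
Dry descent to 1400 m: +9.8 × 0.9 km = +8.82°C, so T = 5.86°C.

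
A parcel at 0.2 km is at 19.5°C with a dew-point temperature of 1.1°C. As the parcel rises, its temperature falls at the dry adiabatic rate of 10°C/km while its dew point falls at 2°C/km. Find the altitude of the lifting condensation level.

2.5 km

T and T_d converge at 10 − 2 = 8°C per km
Height above start = (19.5 − 1.1) / 8 = 2.3 km
LCL altitude = 200 m + 2300 m = 2500 m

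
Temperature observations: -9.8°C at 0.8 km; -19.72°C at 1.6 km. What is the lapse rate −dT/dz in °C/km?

Γ = −ΔT/Δz = (-9.8 − (-19.72)) / (1600 − 800) m
  = 9.92°C / 0.8 km = 12.4°C/km

12.4°C/km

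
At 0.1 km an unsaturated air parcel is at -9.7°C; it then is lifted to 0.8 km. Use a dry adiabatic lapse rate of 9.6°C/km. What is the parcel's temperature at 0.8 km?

From 100 m to 800 m (dry adiabatic): cools by 9.6 × 0.7 = 6.72°C, giving -16.42°C.

-16.42°C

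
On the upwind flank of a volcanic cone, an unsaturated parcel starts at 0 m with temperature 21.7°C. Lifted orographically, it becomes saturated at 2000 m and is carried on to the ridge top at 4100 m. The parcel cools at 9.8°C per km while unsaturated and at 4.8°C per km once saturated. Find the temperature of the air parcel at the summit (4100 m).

-7.98°C

From 0 m to 2000 m (dry): cools by 9.8 × 2 = 19.6°C, giving 2.1°C.
From 2000 m to 4100 m (saturated): cools by 4.8 × 2.1 = 10.08°C, giving -7.98°C.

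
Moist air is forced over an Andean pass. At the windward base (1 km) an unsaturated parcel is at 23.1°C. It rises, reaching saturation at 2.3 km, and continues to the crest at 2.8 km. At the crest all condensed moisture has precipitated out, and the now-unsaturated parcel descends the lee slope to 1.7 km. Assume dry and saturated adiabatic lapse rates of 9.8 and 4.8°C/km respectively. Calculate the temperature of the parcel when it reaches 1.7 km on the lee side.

Dry to 2300 m: -9.8 × 1.3 km = -12.74°C, so T = 10.36°C.
Saturated to 2800 m: -4.8 × 0.5 km = -2.4°C, so T = 7.96°C.
Dry descent to 1700 m: +9.8 × 1.1 km = +10.78°C, so T = 18.74°C.

18.74°C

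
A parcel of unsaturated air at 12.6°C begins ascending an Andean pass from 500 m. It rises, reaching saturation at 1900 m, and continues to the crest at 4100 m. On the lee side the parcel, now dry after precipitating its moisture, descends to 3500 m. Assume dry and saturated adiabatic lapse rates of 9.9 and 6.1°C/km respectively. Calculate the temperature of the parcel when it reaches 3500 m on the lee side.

-8.74°C

Dry to 1900 m: -9.9 × 1.4 km = -13.86°C, so T = -1.26°C.
Saturated to 4100 m: -6.1 × 2.2 km = -13.42°C, so T = -14.68°C.
Dry descent to 3500 m: +9.9 × 0.6 km = +5.94°C, so T = -8.74°C.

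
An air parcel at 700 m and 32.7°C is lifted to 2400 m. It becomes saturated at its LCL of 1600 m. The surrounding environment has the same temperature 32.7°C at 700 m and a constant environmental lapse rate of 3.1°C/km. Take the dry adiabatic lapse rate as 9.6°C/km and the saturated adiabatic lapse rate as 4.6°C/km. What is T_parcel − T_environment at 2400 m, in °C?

Parcel:
  700 → 1600 m (dry, 9.6°C/km): ΔT = -9.6 × 0.9 = -8.64°C → T = 24.06°C
  1600 → 2400 m (saturated, 4.6°C/km): ΔT = -4.6 × 0.8 = -3.68°C → T = 20.38°C
Environment:
  700 → 2400 m (environment, 3.1°C/km): ΔT = -3.1 × 1.7 = -5.27°C → T = 27.43°C
T_parcel − T_env = 20.38 − 27.43 = -7.05°C

-7.05°C (parcel cooler than environment)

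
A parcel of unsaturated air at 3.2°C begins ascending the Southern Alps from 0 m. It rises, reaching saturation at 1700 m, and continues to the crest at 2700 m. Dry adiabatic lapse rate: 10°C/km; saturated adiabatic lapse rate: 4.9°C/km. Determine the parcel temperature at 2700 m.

-18.7°C

0–1700 m, dry: Δz = 1.7 km ⇒ ΔT = -17°C; T = -13.8°C
1700–2700 m, saturated: Δz = 1 km ⇒ ΔT = -4.9°C; T = -18.7°C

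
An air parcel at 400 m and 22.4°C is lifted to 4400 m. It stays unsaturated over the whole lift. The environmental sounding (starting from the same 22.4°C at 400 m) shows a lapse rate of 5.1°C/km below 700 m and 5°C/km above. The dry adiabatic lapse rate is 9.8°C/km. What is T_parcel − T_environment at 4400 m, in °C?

-19.17°C (parcel cooler than environment)

Parcel:
  400 → 4400 m (dry, 9.8°C/km): ΔT = -9.8 × 4 = -39.2°C → T = -16.8°C
Environment:
  400 → 700 m (environment, lower layer, 5.1°C/km): ΔT = -5.1 × 0.3 = -1.53°C → T = 20.87°C
  700 → 4400 m (environment, upper layer, 5°C/km): ΔT = -5 × 3.7 = -18.5°C → T = 2.37°C
T_parcel − T_env = -16.8 − 2.37 = -19.17°C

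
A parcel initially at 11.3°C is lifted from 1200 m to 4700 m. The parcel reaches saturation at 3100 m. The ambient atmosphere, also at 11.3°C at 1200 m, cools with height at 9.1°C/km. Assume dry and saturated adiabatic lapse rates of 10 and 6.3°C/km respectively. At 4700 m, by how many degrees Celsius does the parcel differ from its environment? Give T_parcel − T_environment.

Parcel:
  Dry to 3100 m: -10 × 1.9 km = -19°C, so T = -7.7°C.
  Saturated to 4700 m: -6.3 × 1.6 km = -10.08°C, so T = -17.78°C.
Environment:
  Environment to 4700 m: -9.1 × 3.5 km = -31.85°C, so T = -20.55°C.
T_parcel − T_env = -17.78 − (-20.55) = +2.77°C

+2.77°C (parcel warmer than environment)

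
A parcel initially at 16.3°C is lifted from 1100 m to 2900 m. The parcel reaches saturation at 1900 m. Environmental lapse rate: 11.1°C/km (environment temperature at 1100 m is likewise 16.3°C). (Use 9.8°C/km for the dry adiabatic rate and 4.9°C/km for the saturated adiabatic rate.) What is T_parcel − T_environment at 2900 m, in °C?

Parcel:
  1100–1900 m, dry: Δz = 0.8 km ⇒ ΔT = -7.84°C; T = 8.46°C
  1900–2900 m, saturated: Δz = 1 km ⇒ ΔT = -4.9°C; T = 3.56°C
Environment:
  1100–2900 m, environment: Δz = 1.8 km ⇒ ΔT = -19.98°C; T = -3.68°C
T_parcel − T_env = 3.56 − (-3.68) = +7.24°C

+7.24°C (parcel warmer than environment)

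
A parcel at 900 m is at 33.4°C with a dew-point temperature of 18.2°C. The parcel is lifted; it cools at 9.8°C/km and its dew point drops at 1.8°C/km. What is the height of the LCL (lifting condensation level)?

2800 m

T and T_d converge at 9.8 − 1.8 = 8°C per km
Height above start = (33.4 − 18.2) / 8 = 1.9 km
LCL altitude = 900 m + 1900 m = 2800 m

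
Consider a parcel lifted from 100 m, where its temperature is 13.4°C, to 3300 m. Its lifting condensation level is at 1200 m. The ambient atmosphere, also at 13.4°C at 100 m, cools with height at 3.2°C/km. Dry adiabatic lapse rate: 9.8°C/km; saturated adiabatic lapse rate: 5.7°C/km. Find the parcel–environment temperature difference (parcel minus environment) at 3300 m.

-12.51°C (parcel cooler than environment)

Parcel:
  100 → 1200 m (dry, 9.8°C/km): ΔT = -9.8 × 1.1 = -10.78°C → T = 2.62°C
  1200 → 3300 m (saturated, 5.7°C/km): ΔT = -5.7 × 2.1 = -11.97°C → T = -9.35°C
Environment:
  100 → 3300 m (environment, 3.2°C/km): ΔT = -3.2 × 3.2 = -10.24°C → T = 3.16°C
T_parcel − T_env = -9.35 − 3.16 = -12.51°C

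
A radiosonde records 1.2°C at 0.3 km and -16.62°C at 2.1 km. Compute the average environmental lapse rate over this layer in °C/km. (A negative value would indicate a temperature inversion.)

9.9°C/km

Γ = −ΔT/Δz = (1.2 − (-16.62)) / (2100 − 300) m
  = 17.82°C / 1.8 km = 9.9°C/km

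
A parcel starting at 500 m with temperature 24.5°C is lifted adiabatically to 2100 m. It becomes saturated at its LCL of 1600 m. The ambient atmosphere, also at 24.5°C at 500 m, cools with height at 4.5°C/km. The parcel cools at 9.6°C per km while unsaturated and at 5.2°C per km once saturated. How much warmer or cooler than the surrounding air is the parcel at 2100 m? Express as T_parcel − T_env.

-5.96°C (parcel cooler than environment)

Parcel:
  Dry to 1600 m: -9.6 × 1.1 km = -10.56°C, so T = 13.94°C.
  Saturated to 2100 m: -5.2 × 0.5 km = -2.6°C, so T = 11.34°C.
Environment:
  Environment to 2100 m: -4.5 × 1.6 km = -7.2°C, so T = 17.3°C.
T_parcel − T_env = 11.34 − 17.3 = -5.96°C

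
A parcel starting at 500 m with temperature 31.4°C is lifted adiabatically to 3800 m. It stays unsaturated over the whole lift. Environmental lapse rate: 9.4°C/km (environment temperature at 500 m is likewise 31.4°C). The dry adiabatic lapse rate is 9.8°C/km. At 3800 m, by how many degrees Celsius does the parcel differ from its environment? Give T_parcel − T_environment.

Parcel:
  500 → 3800 m (dry, 9.8°C/km): ΔT = -9.8 × 3.3 = -32.34°C → T = -0.94°C
Environment:
  500 → 3800 m (environment, 9.4°C/km): ΔT = -9.4 × 3.3 = -31.02°C → T = 0.38°C
T_parcel − T_env = -0.94 − 0.38 = -1.32°C

-1.32°C (parcel cooler than environment)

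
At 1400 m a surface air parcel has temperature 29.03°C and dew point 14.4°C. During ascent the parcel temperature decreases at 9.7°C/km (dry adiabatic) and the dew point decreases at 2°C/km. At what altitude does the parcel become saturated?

T and T_d converge at 9.7 − 2 = 7.7°C per km
Height above start = (29.03 − 14.4) / 7.7 = 1.9 km
LCL altitude = 1400 m + 1900 m = 3300 m

3300 m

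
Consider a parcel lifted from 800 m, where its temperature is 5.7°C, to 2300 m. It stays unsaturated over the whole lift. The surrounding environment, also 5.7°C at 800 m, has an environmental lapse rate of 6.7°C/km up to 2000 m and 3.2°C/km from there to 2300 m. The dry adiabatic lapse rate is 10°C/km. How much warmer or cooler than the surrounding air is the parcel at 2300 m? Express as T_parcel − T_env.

Parcel:
  Dry to 2300 m: -10 × 1.5 km = -15°C, so T = -9.3°C.
Environment:
  Environment, lower layer to 2000 m: -6.7 × 1.2 km = -8.04°C, so T = -2.34°C.
  Environment, upper layer to 2300 m: -3.2 × 0.3 km = -0.96°C, so T = -3.3°C.
T_parcel − T_env = -9.3 − (-3.3) = -6°C

-6°C (parcel cooler than environment)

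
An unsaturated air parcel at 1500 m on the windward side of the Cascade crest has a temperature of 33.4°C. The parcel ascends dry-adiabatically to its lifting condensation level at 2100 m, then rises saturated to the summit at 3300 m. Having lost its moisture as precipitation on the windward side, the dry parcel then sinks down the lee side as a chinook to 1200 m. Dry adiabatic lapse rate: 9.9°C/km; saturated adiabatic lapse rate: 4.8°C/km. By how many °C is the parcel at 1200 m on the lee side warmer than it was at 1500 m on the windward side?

+9.09°C

From 1500 m to 2100 m (dry): cools by 9.9 × 0.6 = 5.94°C, giving 27.46°C.
From 2100 m to 3300 m (saturated): cools by 4.8 × 1.2 = 5.76°C, giving 21.7°C.
From 3300 m to 1200 m (dry descent): warms by 9.9 × 2.1 = 20.79°C, giving 42.49°C.
Net change vs windward start: 42.49 − 33.4 = +9.09°C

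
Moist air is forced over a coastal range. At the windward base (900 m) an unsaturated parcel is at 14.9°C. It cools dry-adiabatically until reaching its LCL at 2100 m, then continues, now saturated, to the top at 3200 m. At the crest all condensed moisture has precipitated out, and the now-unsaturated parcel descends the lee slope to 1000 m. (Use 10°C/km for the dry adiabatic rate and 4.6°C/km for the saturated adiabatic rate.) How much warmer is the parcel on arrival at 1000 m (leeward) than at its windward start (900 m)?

+4.94°C

900–2100 m, dry: Δz = 1.2 km ⇒ ΔT = -12°C; T = 2.9°C
2100–3200 m, saturated: Δz = 1.1 km ⇒ ΔT = -5.06°C; T = -2.16°C
3200–1000 m, dry descent: Δz = 2.2 km ⇒ ΔT = +22°C; T = 19.84°C
Net change vs windward start: 19.84 − 14.9 = +4.94°C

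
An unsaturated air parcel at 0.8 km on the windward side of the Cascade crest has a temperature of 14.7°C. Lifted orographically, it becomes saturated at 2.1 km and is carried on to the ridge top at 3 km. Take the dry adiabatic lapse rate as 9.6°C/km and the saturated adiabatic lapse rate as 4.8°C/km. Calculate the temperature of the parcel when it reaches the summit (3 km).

-2.1°C

Dry to 2100 m: -9.6 × 1.3 km = -12.48°C, so T = 2.22°C.
Saturated to 3000 m: -4.8 × 0.9 km = -4.32°C, so T = -2.1°C.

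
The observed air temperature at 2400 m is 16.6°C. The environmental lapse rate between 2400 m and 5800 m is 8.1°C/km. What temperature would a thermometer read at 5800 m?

2400 → 5800 m (environmental, 8.1°C/km): ΔT = -8.1 × 3.4 = -27.54°C → T = -10.94°C

-10.94°C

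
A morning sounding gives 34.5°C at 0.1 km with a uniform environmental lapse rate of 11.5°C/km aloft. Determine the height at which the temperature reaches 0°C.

3.1 km

Height above start = (34.5 − 0) / 11.5 = 3 km
Altitude = 100 m + 3000 m = 3100 m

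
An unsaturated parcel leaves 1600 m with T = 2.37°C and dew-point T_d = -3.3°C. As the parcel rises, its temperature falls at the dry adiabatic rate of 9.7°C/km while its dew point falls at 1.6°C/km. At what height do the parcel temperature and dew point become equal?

2300 m

T and T_d converge at 9.7 − 1.6 = 8.1°C per km
Height above start = (2.37 − (-3.3)) / 8.1 = 0.7 km
LCL altitude = 1600 m + 700 m = 2300 m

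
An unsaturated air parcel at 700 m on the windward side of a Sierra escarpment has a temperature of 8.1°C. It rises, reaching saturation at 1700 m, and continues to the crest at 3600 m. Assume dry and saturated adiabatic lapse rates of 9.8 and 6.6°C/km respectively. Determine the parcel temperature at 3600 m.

-14.24°C

700–1700 m, dry: Δz = 1 km ⇒ ΔT = -9.8°C; T = -1.7°C
1700–3600 m, saturated: Δz = 1.9 km ⇒ ΔT = -12.54°C; T = -14.24°C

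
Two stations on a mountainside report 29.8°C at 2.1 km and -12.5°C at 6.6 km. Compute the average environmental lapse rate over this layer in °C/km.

Γ = −ΔT/Δz = (29.8 − (-12.5)) / (6600 − 2100) m
  = 42.3°C / 4.5 km = 9.4°C/km

9.4°C/km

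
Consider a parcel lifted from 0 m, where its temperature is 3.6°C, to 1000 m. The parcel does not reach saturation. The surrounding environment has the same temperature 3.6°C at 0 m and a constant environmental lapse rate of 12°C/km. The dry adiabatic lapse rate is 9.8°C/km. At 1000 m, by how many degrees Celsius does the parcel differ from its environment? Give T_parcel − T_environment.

Parcel:
  0–1000 m, dry: Δz = 1 km ⇒ ΔT = -9.8°C; T = -6.2°C
Environment:
  0–1000 m, environment: Δz = 1 km ⇒ ΔT = -12°C; T = -8.4°C
T_parcel − T_env = -6.2 − (-8.4) = +2.2°C

+2.2°C (parcel warmer than environment)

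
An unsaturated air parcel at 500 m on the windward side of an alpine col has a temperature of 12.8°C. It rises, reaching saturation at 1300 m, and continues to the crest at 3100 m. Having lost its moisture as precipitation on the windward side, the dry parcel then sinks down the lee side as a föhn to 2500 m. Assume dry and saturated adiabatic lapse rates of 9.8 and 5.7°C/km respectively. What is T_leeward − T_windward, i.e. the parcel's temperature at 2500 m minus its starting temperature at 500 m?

500 → 1300 m (dry, 9.8°C/km): ΔT = -9.8 × 0.8 = -7.84°C → T = 4.96°C
1300 → 3100 m (saturated, 5.7°C/km): ΔT = -5.7 × 1.8 = -10.26°C → T = -5.3°C
3100 → 2500 m (dry descent, 9.8°C/km): ΔT = +9.8 × 0.6 = +5.88°C → T = 0.58°C
Net change vs windward start: 0.58 − 12.8 = -12.22°C

-12.22°C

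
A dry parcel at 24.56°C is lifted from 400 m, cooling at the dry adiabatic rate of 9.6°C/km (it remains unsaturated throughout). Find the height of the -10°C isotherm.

4000 m

Height above start = (24.56 − (-10)) / 9.6 = 3.6 km
Altitude = 400 m + 3600 m = 4000 m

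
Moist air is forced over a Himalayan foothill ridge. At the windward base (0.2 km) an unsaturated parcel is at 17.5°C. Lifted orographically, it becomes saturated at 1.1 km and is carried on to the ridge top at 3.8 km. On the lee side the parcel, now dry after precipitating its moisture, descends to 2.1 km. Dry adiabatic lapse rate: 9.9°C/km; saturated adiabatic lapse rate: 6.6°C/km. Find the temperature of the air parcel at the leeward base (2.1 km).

7.6°C

Dry to 1100 m: -9.9 × 0.9 km = -8.91°C, so T = 8.59°C.
Saturated to 3800 m: -6.6 × 2.7 km = -17.82°C, so T = -9.23°C.
Dry descent to 2100 m: +9.9 × 1.7 km = +16.83°C, so T = 7.6°C.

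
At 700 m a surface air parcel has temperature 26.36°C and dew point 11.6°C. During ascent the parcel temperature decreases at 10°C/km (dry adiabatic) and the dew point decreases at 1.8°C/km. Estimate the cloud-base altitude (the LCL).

2500 m

T and T_d converge at 10 − 1.8 = 8.2°C per km
Height above start = (26.36 − 11.6) / 8.2 = 1.8 km
LCL altitude = 700 m + 1800 m = 2500 m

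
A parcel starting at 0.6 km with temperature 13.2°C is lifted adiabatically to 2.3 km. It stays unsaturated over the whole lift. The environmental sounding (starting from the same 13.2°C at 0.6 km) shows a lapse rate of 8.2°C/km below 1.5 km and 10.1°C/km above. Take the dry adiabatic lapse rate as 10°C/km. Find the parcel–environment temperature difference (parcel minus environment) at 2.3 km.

-1.54°C (parcel cooler than environment)

Parcel:
  600–2300 m, dry: Δz = 1.7 km ⇒ ΔT = -17°C; T = -3.8°C
Environment:
  600–1500 m, environment, lower layer: Δz = 0.9 km ⇒ ΔT = -7.38°C; T = 5.82°C
  1500–2300 m, environment, upper layer: Δz = 0.8 km ⇒ ΔT = -8.08°C; T = -2.26°C
T_parcel − T_env = -3.8 − (-2.26) = -1.54°C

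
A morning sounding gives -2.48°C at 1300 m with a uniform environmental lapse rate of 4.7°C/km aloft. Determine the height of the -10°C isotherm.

2900 m

Height above start = (-2.48 − (-10)) / 4.7 = 1.6 km
Altitude = 1300 m + 1600 m = 2900 m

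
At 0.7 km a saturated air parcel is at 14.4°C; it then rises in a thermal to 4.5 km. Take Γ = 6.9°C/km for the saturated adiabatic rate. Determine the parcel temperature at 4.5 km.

700 → 4500 m (saturated adiabatic, 6.9°C/km): ΔT = -6.9 × 3.8 = -26.22°C → T = -11.82°C

-11.82°C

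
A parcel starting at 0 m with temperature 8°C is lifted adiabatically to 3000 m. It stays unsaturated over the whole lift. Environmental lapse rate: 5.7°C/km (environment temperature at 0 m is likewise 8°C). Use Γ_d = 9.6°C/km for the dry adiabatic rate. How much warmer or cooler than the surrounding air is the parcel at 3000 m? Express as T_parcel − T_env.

-11.7°C (parcel cooler than environment)

Parcel:
  0–3000 m, dry: Δz = 3 km ⇒ ΔT = -28.8°C; T = -20.8°C
Environment:
  0–3000 m, environment: Δz = 3 km ⇒ ΔT = -17.1°C; T = -9.1°C
T_parcel − T_env = -20.8 − (-9.1) = -11.7°C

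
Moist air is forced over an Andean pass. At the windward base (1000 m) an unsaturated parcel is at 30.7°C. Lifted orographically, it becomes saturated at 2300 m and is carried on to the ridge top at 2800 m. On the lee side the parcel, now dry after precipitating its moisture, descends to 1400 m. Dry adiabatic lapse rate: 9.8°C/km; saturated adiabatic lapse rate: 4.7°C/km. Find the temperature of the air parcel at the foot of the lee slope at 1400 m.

29.33°C

Dry to 2300 m: -9.8 × 1.3 km = -12.74°C, so T = 17.96°C.
Saturated to 2800 m: -4.7 × 0.5 km = -2.35°C, so T = 15.61°C.
Dry descent to 1400 m: +9.8 × 1.4 km = +13.72°C, so T = 29.33°C.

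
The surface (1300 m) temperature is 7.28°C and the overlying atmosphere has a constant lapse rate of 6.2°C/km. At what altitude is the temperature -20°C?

5700 m

Height above start = (7.28 − (-20)) / 6.2 = 4.4 km
Altitude = 1300 m + 4400 m = 5700 m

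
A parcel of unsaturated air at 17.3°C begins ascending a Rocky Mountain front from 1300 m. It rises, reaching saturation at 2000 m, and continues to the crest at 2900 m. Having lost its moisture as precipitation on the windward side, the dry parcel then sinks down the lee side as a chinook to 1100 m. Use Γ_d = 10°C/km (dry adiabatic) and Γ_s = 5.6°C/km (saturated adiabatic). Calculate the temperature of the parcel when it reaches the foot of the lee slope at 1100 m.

23.26°C

1300–2000 m, dry: Δz = 0.7 km ⇒ ΔT = -7°C; T = 10.3°C
2000–2900 m, saturated: Δz = 0.9 km ⇒ ΔT = -5.04°C; T = 5.26°C
2900–1100 m, dry descent: Δz = 1.8 km ⇒ ΔT = +18°C; T = 23.26°C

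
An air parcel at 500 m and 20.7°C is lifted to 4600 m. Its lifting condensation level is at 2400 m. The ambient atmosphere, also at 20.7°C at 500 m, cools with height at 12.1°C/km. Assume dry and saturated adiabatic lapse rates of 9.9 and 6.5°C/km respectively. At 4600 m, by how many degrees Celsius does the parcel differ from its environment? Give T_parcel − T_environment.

+16.5°C (parcel warmer than environment)

Parcel:
  500–2400 m, dry: Δz = 1.9 km ⇒ ΔT = -18.81°C; T = 1.89°C
  2400–4600 m, saturated: Δz = 2.2 km ⇒ ΔT = -14.3°C; T = -12.41°C
Environment:
  500–4600 m, environment: Δz = 4.1 km ⇒ ΔT = -49.61°C; T = -28.91°C
T_parcel − T_env = -12.41 − (-28.91) = +16.5°C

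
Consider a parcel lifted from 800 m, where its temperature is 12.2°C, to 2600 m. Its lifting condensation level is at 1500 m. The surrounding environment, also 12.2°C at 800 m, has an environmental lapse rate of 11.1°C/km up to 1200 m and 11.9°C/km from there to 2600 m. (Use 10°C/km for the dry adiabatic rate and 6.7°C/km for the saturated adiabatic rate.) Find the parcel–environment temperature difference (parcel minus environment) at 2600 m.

Parcel:
  800 → 1500 m (dry, 10°C/km): ΔT = -10 × 0.7 = -7°C → T = 5.2°C
  1500 → 2600 m (saturated, 6.7°C/km): ΔT = -6.7 × 1.1 = -7.37°C → T = -2.17°C
Environment:
  800 → 1200 m (environment, lower layer, 11.1°C/km): ΔT = -11.1 × 0.4 = -4.44°C → T = 7.76°C
  1200 → 2600 m (environment, upper layer, 11.9°C/km): ΔT = -11.9 × 1.4 = -16.66°C → T = -8.9°C
T_parcel − T_env = -2.17 − (-8.9) = +6.73°C

+6.73°C (parcel warmer than environment)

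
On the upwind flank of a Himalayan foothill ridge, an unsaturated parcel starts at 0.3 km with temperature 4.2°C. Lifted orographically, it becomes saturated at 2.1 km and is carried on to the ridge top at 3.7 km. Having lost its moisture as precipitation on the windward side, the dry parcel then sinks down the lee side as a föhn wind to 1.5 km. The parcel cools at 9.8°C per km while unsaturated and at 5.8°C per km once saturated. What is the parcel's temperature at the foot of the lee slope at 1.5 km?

300–2100 m, dry: Δz = 1.8 km ⇒ ΔT = -17.64°C; T = -13.44°C
2100–3700 m, saturated: Δz = 1.6 km ⇒ ΔT = -9.28°C; T = -22.72°C
3700–1500 m, dry descent: Δz = 2.2 km ⇒ ΔT = +21.56°C; T = -1.16°C

-1.16°C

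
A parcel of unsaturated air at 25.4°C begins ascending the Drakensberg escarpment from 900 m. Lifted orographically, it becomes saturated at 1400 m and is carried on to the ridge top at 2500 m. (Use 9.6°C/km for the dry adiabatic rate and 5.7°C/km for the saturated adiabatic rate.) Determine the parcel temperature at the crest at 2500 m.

Dry to 1400 m: -9.6 × 0.5 km = -4.8°C, so T = 20.6°C.
Saturated to 2500 m: -5.7 × 1.1 km = -6.27°C, so T = 14.33°C.

14.33°C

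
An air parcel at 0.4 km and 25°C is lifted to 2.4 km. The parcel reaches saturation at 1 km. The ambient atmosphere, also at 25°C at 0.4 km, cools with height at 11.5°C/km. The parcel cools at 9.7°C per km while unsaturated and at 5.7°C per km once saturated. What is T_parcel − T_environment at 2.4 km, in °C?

Parcel:
  From 400 m to 1000 m (dry): cools by 9.7 × 0.6 = 5.82°C, giving 19.18°C.
  From 1000 m to 2400 m (saturated): cools by 5.7 × 1.4 = 7.98°C, giving 11.2°C.
Environment:
  From 400 m to 2400 m (environment): cools by 11.5 × 2 = 23°C, giving 2°C.
T_parcel − T_env = 11.2 − 2 = +9.2°C

+9.2°C (parcel warmer than environment)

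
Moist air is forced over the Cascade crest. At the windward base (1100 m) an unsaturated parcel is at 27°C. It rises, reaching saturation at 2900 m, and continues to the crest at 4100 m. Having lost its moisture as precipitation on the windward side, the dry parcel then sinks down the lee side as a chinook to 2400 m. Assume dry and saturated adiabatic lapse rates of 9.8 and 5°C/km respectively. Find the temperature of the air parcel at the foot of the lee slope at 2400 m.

20.02°C

From 1100 m to 2900 m (dry): cools by 9.8 × 1.8 = 17.64°C, giving 9.36°C.
From 2900 m to 4100 m (saturated): cools by 5 × 1.2 = 6°C, giving 3.36°C.
From 4100 m to 2400 m (dry descent): warms by 9.8 × 1.7 = 16.66°C, giving 20.02°C.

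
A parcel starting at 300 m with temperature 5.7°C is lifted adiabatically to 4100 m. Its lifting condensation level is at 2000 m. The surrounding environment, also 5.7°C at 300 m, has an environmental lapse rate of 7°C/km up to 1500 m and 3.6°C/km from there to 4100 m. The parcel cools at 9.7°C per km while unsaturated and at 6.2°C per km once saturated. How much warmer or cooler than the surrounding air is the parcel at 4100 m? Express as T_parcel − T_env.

Parcel:
  From 300 m to 2000 m (dry): cools by 9.7 × 1.7 = 16.49°C, giving -10.79°C.
  From 2000 m to 4100 m (saturated): cools by 6.2 × 2.1 = 13.02°C, giving -23.81°C.
Environment:
  From 300 m to 1500 m (environment, lower layer): cools by 7 × 1.2 = 8.4°C, giving -2.7°C.
  From 1500 m to 4100 m (environment, upper layer): cools by 3.6 × 2.6 = 9.36°C, giving -12.06°C.
T_parcel − T_env = -23.81 − (-12.06) = -11.75°C

-11.75°C (parcel cooler than environment)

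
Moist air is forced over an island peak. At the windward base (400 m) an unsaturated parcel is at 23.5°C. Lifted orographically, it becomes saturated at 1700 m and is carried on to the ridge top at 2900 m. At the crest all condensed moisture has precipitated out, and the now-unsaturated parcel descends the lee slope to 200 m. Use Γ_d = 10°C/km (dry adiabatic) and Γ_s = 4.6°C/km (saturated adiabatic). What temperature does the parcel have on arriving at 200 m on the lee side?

31.98°C

400 → 1700 m (dry, 10°C/km): ΔT = -10 × 1.3 = -13°C → T = 10.5°C
1700 → 2900 m (saturated, 4.6°C/km): ΔT = -4.6 × 1.2 = -5.52°C → T = 4.98°C
2900 → 200 m (dry descent, 10°C/km): ΔT = +10 × 2.7 = +27°C → T = 31.98°C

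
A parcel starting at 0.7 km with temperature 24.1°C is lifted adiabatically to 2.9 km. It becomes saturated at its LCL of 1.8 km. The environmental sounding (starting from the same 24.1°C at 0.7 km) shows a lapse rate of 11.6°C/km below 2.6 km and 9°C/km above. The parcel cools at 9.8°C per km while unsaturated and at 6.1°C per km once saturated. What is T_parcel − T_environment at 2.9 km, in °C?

Parcel:
  700–1800 m, dry: Δz = 1.1 km ⇒ ΔT = -10.78°C; T = 13.32°C
  1800–2900 m, saturated: Δz = 1.1 km ⇒ ΔT = -6.71°C; T = 6.61°C
Environment:
  700–2600 m, environment, lower layer: Δz = 1.9 km ⇒ ΔT = -22.04°C; T = 2.06°C
  2600–2900 m, environment, upper layer: Δz = 0.3 km ⇒ ΔT = -2.7°C; T = -0.64°C
T_parcel − T_env = 6.61 − (-0.64) = +7.25°C

+7.25°C (parcel warmer than environment)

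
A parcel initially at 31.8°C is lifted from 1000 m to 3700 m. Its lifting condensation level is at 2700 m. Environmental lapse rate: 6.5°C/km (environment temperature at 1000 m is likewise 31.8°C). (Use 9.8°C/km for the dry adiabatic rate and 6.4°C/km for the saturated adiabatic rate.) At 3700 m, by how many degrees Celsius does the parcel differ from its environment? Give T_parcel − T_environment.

Parcel:
  1000–2700 m, dry: Δz = 1.7 km ⇒ ΔT = -16.66°C; T = 15.14°C
  2700–3700 m, saturated: Δz = 1 km ⇒ ΔT = -6.4°C; T = 8.74°C
Environment:
  1000–3700 m, environment: Δz = 2.7 km ⇒ ΔT = -17.55°C; T = 14.25°C
T_parcel − T_env = 8.74 − 14.25 = -5.51°C

-5.51°C (parcel cooler than environment)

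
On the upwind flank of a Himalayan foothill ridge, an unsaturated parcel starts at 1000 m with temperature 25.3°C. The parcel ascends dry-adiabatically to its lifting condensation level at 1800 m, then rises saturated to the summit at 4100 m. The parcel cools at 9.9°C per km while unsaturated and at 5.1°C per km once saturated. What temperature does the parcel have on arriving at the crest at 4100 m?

1000–1800 m, dry: Δz = 0.8 km ⇒ ΔT = -7.92°C; T = 17.38°C
1800–4100 m, saturated: Δz = 2.3 km ⇒ ΔT = -11.73°C; T = 5.65°C

5.65°C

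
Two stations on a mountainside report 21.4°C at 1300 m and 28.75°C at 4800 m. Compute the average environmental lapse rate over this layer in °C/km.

-2.1°C/km

Γ = −ΔT/Δz = (21.4 − 28.75) / (4800 − 1300) m
  = -7.35°C / 3.5 km = -2.1°C/km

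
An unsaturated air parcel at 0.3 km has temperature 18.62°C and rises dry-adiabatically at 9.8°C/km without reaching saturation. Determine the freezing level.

2.2 km

Height above start = (18.62 − 0) / 9.8 = 1.9 km
Altitude = 300 m + 1900 m = 2200 m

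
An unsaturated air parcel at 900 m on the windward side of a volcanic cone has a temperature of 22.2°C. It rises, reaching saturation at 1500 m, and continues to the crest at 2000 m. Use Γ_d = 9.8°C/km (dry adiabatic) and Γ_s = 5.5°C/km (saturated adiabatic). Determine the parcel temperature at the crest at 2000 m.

900–1500 m, dry: Δz = 0.6 km ⇒ ΔT = -5.88°C; T = 16.32°C
1500–2000 m, saturated: Δz = 0.5 km ⇒ ΔT = -2.75°C; T = 13.57°C

13.57°C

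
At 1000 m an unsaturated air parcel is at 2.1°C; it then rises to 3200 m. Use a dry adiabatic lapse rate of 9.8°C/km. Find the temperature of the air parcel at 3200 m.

-19.46°C

Dry adiabatic to 3200 m: -9.8 × 2.2 km = -21.56°C, so T = -19.46°C.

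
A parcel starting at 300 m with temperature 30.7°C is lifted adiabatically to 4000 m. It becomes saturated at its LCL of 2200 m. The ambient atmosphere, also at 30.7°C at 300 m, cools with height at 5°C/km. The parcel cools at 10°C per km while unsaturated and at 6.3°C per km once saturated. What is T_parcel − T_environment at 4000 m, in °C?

-11.84°C (parcel cooler than environment)

Parcel:
  300 → 2200 m (dry, 10°C/km): ΔT = -10 × 1.9 = -19°C → T = 11.7°C
  2200 → 4000 m (saturated, 6.3°C/km): ΔT = -6.3 × 1.8 = -11.34°C → T = 0.36°C
Environment:
  300 → 4000 m (environment, 5°C/km): ΔT = -5 × 3.7 = -18.5°C → T = 12.2°C
T_parcel − T_env = 0.36 − 12.2 = -11.84°C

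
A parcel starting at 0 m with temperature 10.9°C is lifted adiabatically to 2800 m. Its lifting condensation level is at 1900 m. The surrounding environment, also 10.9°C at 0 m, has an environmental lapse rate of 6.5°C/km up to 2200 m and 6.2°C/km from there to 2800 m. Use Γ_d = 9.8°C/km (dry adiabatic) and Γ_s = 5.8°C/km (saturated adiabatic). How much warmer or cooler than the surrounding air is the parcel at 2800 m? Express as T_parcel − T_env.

-5.82°C (parcel cooler than environment)

Parcel:
  0–1900 m, dry: Δz = 1.9 km ⇒ ΔT = -18.62°C; T = -7.72°C
  1900–2800 m, saturated: Δz = 0.9 km ⇒ ΔT = -5.22°C; T = -12.94°C
Environment:
  0–2200 m, environment, lower layer: Δz = 2.2 km ⇒ ΔT = -14.3°C; T = -3.4°C
  2200–2800 m, environment, upper layer: Δz = 0.6 km ⇒ ΔT = -3.72°C; T = -7.12°C
T_parcel − T_env = -12.94 − (-7.12) = -5.82°C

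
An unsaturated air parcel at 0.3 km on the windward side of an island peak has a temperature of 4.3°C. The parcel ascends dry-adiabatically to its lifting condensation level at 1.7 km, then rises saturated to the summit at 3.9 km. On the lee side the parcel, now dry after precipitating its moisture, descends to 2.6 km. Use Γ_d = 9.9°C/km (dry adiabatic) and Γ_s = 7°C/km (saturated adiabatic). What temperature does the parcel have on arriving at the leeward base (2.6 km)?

-12.09°C

300 → 1700 m (dry, 9.9°C/km): ΔT = -9.9 × 1.4 = -13.86°C → T = -9.56°C
1700 → 3900 m (saturated, 7°C/km): ΔT = -7 × 2.2 = -15.4°C → T = -24.96°C
3900 → 2600 m (dry descent, 9.9°C/km): ΔT = +9.9 × 1.3 = +12.87°C → T = -12.09°C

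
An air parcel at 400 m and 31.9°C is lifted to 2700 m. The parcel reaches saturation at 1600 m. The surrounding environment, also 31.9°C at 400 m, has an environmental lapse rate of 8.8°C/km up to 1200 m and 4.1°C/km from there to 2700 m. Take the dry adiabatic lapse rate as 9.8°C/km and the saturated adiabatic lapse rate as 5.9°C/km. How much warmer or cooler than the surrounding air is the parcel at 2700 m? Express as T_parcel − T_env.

-5.06°C (parcel cooler than environment)

Parcel:
  400 → 1600 m (dry, 9.8°C/km): ΔT = -9.8 × 1.2 = -11.76°C → T = 20.14°C
  1600 → 2700 m (saturated, 5.9°C/km): ΔT = -5.9 × 1.1 = -6.49°C → T = 13.65°C
Environment:
  400 → 1200 m (environment, lower layer, 8.8°C/km): ΔT = -8.8 × 0.8 = -7.04°C → T = 24.86°C
  1200 → 2700 m (environment, upper layer, 4.1°C/km): ΔT = -4.1 × 1.5 = -6.15°C → T = 18.71°C
T_parcel − T_env = 13.65 − 18.71 = -5.06°C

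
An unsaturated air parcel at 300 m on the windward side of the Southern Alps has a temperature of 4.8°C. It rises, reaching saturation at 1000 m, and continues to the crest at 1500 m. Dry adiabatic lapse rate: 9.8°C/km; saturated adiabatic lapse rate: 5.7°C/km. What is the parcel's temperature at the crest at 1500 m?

-4.91°C

From 300 m to 1000 m (dry): cools by 9.8 × 0.7 = 6.86°C, giving -2.06°C.
From 1000 m to 1500 m (saturated): cools by 5.7 × 0.5 = 2.85°C, giving -4.91°C.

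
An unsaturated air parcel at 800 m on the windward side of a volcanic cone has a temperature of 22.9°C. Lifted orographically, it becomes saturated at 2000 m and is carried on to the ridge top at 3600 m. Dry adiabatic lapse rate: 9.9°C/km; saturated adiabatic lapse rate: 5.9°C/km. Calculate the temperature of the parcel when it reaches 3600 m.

1.58°C

800–2000 m, dry: Δz = 1.2 km ⇒ ΔT = -11.88°C; T = 11.02°C
2000–3600 m, saturated: Δz = 1.6 km ⇒ ΔT = -9.44°C; T = 1.58°C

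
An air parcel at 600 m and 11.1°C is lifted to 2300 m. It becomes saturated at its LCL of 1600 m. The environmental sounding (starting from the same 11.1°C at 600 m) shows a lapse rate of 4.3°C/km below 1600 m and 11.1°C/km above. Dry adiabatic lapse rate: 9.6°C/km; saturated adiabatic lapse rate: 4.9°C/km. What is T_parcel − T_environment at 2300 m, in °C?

Parcel:
  Dry to 1600 m: -9.6 × 1 km = -9.6°C, so T = 1.5°C.
  Saturated to 2300 m: -4.9 × 0.7 km = -3.43°C, so T = -1.93°C.
Environment:
  Environment, lower layer to 1600 m: -4.3 × 1 km = -4.3°C, so T = 6.8°C.
  Environment, upper layer to 2300 m: -11.1 × 0.7 km = -7.77°C, so T = -0.97°C.
T_parcel − T_env = -1.93 − (-0.97) = -0.96°C

-0.96°C (parcel cooler than environment)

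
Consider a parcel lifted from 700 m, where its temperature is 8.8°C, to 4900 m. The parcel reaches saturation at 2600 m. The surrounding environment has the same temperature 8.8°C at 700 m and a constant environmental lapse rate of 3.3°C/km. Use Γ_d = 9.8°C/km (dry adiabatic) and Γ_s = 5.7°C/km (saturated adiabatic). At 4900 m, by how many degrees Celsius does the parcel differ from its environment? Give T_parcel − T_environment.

-17.87°C (parcel cooler than environment)

Parcel:
  Dry to 2600 m: -9.8 × 1.9 km = -18.62°C, so T = -9.82°C.
  Saturated to 4900 m: -5.7 × 2.3 km = -13.11°C, so T = -22.93°C.
Environment:
  Environment to 4900 m: -3.3 × 4.2 km = -13.86°C, so T = -5.06°C.
T_parcel − T_env = -22.93 − (-5.06) = -17.87°C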